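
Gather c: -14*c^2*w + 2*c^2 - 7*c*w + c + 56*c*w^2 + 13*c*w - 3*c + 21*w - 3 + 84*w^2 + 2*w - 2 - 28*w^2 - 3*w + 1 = c^2*(2 - 14*w) + c*(56*w^2 + 6*w - 2) + 56*w^2 + 20*w - 4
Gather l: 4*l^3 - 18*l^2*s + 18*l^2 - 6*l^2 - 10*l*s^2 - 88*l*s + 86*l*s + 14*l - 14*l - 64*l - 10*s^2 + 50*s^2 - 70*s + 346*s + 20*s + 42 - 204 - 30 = 4*l^3 + l^2*(12 - 18*s) + l*(-10*s^2 - 2*s - 64) + 40*s^2 + 296*s - 192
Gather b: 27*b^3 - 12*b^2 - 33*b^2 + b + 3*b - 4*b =27*b^3 - 45*b^2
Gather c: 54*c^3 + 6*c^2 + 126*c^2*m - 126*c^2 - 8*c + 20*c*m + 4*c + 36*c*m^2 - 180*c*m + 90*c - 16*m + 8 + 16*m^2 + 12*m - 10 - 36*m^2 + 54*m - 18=54*c^3 + c^2*(126*m - 120) + c*(36*m^2 - 160*m + 86) - 20*m^2 + 50*m - 20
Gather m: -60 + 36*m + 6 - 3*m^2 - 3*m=-3*m^2 + 33*m - 54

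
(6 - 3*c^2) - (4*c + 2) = -3*c^2 - 4*c + 4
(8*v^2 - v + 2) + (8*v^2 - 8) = 16*v^2 - v - 6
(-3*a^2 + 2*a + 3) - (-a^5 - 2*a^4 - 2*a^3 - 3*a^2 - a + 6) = a^5 + 2*a^4 + 2*a^3 + 3*a - 3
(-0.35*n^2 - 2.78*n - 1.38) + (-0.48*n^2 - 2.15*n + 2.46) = -0.83*n^2 - 4.93*n + 1.08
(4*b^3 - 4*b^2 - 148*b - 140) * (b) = 4*b^4 - 4*b^3 - 148*b^2 - 140*b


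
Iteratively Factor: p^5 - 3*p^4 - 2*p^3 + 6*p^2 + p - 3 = (p - 1)*(p^4 - 2*p^3 - 4*p^2 + 2*p + 3) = (p - 1)*(p + 1)*(p^3 - 3*p^2 - p + 3) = (p - 1)*(p + 1)^2*(p^2 - 4*p + 3) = (p - 1)^2*(p + 1)^2*(p - 3)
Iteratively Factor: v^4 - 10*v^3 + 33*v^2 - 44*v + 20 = (v - 5)*(v^3 - 5*v^2 + 8*v - 4) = (v - 5)*(v - 1)*(v^2 - 4*v + 4) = (v - 5)*(v - 2)*(v - 1)*(v - 2)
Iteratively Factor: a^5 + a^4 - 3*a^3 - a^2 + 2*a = (a + 1)*(a^4 - 3*a^2 + 2*a) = (a - 1)*(a + 1)*(a^3 + a^2 - 2*a) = (a - 1)*(a + 1)*(a + 2)*(a^2 - a) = a*(a - 1)*(a + 1)*(a + 2)*(a - 1)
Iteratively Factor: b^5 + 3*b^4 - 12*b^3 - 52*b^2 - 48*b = (b)*(b^4 + 3*b^3 - 12*b^2 - 52*b - 48) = b*(b - 4)*(b^3 + 7*b^2 + 16*b + 12) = b*(b - 4)*(b + 3)*(b^2 + 4*b + 4) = b*(b - 4)*(b + 2)*(b + 3)*(b + 2)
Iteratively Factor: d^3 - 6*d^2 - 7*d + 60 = (d + 3)*(d^2 - 9*d + 20) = (d - 4)*(d + 3)*(d - 5)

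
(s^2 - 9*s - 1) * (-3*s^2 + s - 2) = -3*s^4 + 28*s^3 - 8*s^2 + 17*s + 2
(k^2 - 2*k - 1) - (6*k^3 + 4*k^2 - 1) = -6*k^3 - 3*k^2 - 2*k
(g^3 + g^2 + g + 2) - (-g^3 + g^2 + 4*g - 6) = 2*g^3 - 3*g + 8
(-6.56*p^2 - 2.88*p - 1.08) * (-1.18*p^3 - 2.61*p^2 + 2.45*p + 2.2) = 7.7408*p^5 + 20.52*p^4 - 7.2808*p^3 - 18.6692*p^2 - 8.982*p - 2.376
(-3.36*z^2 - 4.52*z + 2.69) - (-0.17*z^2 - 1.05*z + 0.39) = -3.19*z^2 - 3.47*z + 2.3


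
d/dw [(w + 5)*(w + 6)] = 2*w + 11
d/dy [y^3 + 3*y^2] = 3*y*(y + 2)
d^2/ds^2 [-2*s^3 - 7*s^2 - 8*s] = -12*s - 14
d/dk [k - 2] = 1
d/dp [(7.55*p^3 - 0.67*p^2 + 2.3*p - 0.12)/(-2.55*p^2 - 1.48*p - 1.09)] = (-19.2525*p^4 - 22.348*p^3 - 17.8319*p^2 + 0.8486*p - 2.6846)/(6.5025*p^4 + 7.548*p^3 + 7.7494*p^2 + 3.2264*p + 1.1881)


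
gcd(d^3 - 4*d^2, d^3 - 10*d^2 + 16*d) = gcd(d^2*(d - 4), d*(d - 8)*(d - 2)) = d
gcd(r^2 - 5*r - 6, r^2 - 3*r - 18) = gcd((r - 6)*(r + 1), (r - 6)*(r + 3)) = r - 6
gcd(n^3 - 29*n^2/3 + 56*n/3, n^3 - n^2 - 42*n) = n^2 - 7*n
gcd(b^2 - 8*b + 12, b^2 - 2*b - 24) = b - 6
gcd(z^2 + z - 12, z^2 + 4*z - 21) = z - 3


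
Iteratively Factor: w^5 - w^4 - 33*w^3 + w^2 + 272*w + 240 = (w + 3)*(w^4 - 4*w^3 - 21*w^2 + 64*w + 80) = (w + 1)*(w + 3)*(w^3 - 5*w^2 - 16*w + 80) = (w - 5)*(w + 1)*(w + 3)*(w^2 - 16) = (w - 5)*(w + 1)*(w + 3)*(w + 4)*(w - 4)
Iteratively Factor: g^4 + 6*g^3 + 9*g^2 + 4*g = (g + 1)*(g^3 + 5*g^2 + 4*g) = (g + 1)*(g + 4)*(g^2 + g) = g*(g + 1)*(g + 4)*(g + 1)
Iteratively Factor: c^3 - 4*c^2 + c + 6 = (c - 3)*(c^2 - c - 2) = (c - 3)*(c + 1)*(c - 2)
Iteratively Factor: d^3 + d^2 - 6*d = (d + 3)*(d^2 - 2*d) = d*(d + 3)*(d - 2)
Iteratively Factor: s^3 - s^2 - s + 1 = (s - 1)*(s^2 - 1) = (s - 1)^2*(s + 1)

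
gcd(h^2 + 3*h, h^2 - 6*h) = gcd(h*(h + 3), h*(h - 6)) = h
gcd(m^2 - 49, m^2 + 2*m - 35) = m + 7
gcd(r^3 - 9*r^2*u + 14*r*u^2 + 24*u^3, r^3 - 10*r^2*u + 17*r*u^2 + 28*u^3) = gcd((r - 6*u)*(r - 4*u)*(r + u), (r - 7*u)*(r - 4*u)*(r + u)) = r^2 - 3*r*u - 4*u^2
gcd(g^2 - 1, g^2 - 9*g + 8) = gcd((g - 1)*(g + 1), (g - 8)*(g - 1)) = g - 1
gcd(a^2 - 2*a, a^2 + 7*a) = a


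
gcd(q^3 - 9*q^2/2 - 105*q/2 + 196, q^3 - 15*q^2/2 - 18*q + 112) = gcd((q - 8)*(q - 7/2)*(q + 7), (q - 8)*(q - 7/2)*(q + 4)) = q^2 - 23*q/2 + 28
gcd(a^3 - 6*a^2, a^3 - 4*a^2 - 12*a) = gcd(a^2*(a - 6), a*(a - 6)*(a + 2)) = a^2 - 6*a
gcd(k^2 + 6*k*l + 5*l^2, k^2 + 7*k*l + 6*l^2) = k + l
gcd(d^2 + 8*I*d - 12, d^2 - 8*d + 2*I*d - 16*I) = d + 2*I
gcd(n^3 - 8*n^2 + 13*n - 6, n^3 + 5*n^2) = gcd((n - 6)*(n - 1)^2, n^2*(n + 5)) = 1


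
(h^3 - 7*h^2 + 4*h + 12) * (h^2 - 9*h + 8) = h^5 - 16*h^4 + 75*h^3 - 80*h^2 - 76*h + 96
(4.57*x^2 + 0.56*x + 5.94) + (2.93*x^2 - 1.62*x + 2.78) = 7.5*x^2 - 1.06*x + 8.72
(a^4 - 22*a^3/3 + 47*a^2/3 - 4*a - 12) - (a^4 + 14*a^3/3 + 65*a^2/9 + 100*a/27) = -12*a^3 + 76*a^2/9 - 208*a/27 - 12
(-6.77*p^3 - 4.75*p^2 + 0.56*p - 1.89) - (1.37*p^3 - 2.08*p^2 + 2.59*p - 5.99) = -8.14*p^3 - 2.67*p^2 - 2.03*p + 4.1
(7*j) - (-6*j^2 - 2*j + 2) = 6*j^2 + 9*j - 2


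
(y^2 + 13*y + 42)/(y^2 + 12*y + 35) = (y + 6)/(y + 5)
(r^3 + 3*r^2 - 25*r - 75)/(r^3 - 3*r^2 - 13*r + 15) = (r + 5)/(r - 1)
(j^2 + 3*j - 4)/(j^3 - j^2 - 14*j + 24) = (j - 1)/(j^2 - 5*j + 6)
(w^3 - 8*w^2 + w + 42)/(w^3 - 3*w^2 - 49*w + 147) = (w + 2)/(w + 7)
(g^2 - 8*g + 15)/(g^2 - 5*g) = (g - 3)/g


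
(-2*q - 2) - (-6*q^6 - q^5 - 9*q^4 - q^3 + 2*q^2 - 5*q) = 6*q^6 + q^5 + 9*q^4 + q^3 - 2*q^2 + 3*q - 2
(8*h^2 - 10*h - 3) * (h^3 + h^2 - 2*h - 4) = 8*h^5 - 2*h^4 - 29*h^3 - 15*h^2 + 46*h + 12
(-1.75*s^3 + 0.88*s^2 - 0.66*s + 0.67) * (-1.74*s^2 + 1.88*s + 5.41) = 3.045*s^5 - 4.8212*s^4 - 6.6647*s^3 + 2.3542*s^2 - 2.311*s + 3.6247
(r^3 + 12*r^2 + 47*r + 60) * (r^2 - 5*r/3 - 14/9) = r^5 + 31*r^4/3 + 229*r^3/9 - 37*r^2 - 1558*r/9 - 280/3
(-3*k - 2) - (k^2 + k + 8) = -k^2 - 4*k - 10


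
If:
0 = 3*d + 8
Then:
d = -8/3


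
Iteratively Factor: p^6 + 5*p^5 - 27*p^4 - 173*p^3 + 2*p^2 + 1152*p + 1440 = (p + 2)*(p^5 + 3*p^4 - 33*p^3 - 107*p^2 + 216*p + 720) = (p + 2)*(p + 4)*(p^4 - p^3 - 29*p^2 + 9*p + 180) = (p + 2)*(p + 3)*(p + 4)*(p^3 - 4*p^2 - 17*p + 60) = (p - 5)*(p + 2)*(p + 3)*(p + 4)*(p^2 + p - 12) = (p - 5)*(p - 3)*(p + 2)*(p + 3)*(p + 4)*(p + 4)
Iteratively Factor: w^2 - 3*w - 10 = (w + 2)*(w - 5)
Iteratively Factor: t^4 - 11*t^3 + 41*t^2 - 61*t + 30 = (t - 2)*(t^3 - 9*t^2 + 23*t - 15) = (t - 3)*(t - 2)*(t^2 - 6*t + 5) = (t - 3)*(t - 2)*(t - 1)*(t - 5)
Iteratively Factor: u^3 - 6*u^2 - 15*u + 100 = (u + 4)*(u^2 - 10*u + 25) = (u - 5)*(u + 4)*(u - 5)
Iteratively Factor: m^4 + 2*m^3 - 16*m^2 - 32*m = (m + 4)*(m^3 - 2*m^2 - 8*m) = (m - 4)*(m + 4)*(m^2 + 2*m) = m*(m - 4)*(m + 4)*(m + 2)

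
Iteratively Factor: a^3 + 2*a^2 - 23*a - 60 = (a + 4)*(a^2 - 2*a - 15) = (a - 5)*(a + 4)*(a + 3)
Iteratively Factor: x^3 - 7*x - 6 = (x - 3)*(x^2 + 3*x + 2) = (x - 3)*(x + 2)*(x + 1)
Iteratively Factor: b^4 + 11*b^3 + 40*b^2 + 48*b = (b + 3)*(b^3 + 8*b^2 + 16*b) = b*(b + 3)*(b^2 + 8*b + 16) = b*(b + 3)*(b + 4)*(b + 4)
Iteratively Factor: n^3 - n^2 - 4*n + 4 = (n - 1)*(n^2 - 4) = (n - 1)*(n + 2)*(n - 2)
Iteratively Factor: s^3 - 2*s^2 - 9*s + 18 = (s - 3)*(s^2 + s - 6) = (s - 3)*(s + 3)*(s - 2)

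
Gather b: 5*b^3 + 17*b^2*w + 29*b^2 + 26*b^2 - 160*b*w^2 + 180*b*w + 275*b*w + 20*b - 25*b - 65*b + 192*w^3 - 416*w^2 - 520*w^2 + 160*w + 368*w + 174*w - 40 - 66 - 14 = 5*b^3 + b^2*(17*w + 55) + b*(-160*w^2 + 455*w - 70) + 192*w^3 - 936*w^2 + 702*w - 120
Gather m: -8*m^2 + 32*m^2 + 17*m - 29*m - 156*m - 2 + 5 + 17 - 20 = 24*m^2 - 168*m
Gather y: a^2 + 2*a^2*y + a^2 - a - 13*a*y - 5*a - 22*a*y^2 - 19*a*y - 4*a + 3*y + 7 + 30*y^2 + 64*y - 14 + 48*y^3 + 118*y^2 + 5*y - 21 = 2*a^2 - 10*a + 48*y^3 + y^2*(148 - 22*a) + y*(2*a^2 - 32*a + 72) - 28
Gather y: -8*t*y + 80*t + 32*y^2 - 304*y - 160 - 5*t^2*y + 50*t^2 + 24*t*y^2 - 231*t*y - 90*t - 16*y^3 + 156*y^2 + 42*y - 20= 50*t^2 - 10*t - 16*y^3 + y^2*(24*t + 188) + y*(-5*t^2 - 239*t - 262) - 180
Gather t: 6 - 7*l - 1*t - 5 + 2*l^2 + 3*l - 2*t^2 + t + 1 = 2*l^2 - 4*l - 2*t^2 + 2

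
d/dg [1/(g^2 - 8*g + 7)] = 2*(4 - g)/(g^2 - 8*g + 7)^2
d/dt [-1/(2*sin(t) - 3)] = 2*cos(t)/(2*sin(t) - 3)^2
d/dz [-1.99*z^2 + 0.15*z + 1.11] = 0.15 - 3.98*z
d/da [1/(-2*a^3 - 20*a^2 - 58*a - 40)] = (3*a^2 + 20*a + 29)/(2*(a^3 + 10*a^2 + 29*a + 20)^2)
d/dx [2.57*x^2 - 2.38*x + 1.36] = 5.14*x - 2.38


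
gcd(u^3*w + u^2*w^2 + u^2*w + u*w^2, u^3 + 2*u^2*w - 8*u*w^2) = u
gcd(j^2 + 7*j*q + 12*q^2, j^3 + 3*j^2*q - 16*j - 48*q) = j + 3*q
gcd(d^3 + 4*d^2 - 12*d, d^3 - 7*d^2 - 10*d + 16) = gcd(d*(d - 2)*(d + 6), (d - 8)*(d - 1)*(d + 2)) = 1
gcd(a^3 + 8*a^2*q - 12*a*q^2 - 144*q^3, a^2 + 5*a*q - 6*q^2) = a + 6*q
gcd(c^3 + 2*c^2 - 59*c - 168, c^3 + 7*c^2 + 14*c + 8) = 1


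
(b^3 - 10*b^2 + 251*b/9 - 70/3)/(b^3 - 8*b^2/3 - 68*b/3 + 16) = (9*b^2 - 36*b + 35)/(3*(3*b^2 + 10*b - 8))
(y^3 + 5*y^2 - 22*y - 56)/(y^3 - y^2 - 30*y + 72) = (y^2 + 9*y + 14)/(y^2 + 3*y - 18)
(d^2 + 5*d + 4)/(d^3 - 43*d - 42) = (d + 4)/(d^2 - d - 42)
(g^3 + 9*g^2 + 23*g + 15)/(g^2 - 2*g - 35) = (g^2 + 4*g + 3)/(g - 7)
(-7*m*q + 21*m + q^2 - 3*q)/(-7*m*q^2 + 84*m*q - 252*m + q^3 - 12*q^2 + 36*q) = (q - 3)/(q^2 - 12*q + 36)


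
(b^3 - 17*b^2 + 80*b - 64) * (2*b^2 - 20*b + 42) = 2*b^5 - 54*b^4 + 542*b^3 - 2442*b^2 + 4640*b - 2688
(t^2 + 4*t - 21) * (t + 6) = t^3 + 10*t^2 + 3*t - 126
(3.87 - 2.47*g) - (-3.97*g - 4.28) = 1.5*g + 8.15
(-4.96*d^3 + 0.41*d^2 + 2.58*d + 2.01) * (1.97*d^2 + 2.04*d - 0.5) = -9.7712*d^5 - 9.3107*d^4 + 8.399*d^3 + 9.0179*d^2 + 2.8104*d - 1.005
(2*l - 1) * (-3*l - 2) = -6*l^2 - l + 2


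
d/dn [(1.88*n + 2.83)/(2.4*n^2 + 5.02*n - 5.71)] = (4.512*n^2 + 9.4376*n - (1.88*n + 2.83)*(4.8*n + 5.02) - 10.7348)/(2.4*n^2 + 5.02*n - 5.71)^2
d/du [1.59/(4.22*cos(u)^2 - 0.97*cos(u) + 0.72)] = (13.4196*cos(u) - 1.5423)*sin(u)/(4.22*cos(u)^2 - 0.97*cos(u) + 0.72)^2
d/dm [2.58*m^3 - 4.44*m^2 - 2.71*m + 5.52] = 7.74*m^2 - 8.88*m - 2.71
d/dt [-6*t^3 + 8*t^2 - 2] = 2*t*(8 - 9*t)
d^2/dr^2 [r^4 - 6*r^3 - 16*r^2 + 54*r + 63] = 12*r^2 - 36*r - 32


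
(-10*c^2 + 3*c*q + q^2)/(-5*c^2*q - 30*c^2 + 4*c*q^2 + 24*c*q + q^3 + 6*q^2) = (-2*c + q)/(-c*q - 6*c + q^2 + 6*q)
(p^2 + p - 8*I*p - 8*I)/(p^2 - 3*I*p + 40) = (p + 1)/(p + 5*I)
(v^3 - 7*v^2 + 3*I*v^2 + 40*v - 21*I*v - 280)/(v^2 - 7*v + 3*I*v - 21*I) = (v^2 + 3*I*v + 40)/(v + 3*I)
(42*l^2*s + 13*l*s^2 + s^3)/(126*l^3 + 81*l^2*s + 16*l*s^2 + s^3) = s/(3*l + s)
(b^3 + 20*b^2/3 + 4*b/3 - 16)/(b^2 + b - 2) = (b^2 + 14*b/3 - 8)/(b - 1)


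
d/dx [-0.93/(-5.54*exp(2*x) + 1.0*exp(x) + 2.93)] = (0.93 - 10.3044*exp(x))*exp(x)/(-5.54*exp(2*x) + 1.0*exp(x) + 2.93)^2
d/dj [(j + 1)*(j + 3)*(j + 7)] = 3*j^2 + 22*j + 31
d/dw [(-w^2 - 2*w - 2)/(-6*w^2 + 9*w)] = (-7*w^2 - 8*w + 6)/(3*w^2*(4*w^2 - 12*w + 9))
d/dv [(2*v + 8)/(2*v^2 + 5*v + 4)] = 2*(2*v^2 + 5*v - (v + 4)*(4*v + 5) + 4)/(2*v^2 + 5*v + 4)^2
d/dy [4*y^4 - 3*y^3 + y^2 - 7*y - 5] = 16*y^3 - 9*y^2 + 2*y - 7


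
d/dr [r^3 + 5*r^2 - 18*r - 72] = 3*r^2 + 10*r - 18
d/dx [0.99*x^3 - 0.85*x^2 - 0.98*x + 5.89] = 2.97*x^2 - 1.7*x - 0.98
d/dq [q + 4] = 1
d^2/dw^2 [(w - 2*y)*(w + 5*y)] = 2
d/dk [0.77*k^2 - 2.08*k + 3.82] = 1.54*k - 2.08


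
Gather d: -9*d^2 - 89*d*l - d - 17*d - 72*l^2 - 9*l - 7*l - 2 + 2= -9*d^2 + d*(-89*l - 18) - 72*l^2 - 16*l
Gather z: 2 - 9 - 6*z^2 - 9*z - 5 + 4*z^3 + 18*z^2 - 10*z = 4*z^3 + 12*z^2 - 19*z - 12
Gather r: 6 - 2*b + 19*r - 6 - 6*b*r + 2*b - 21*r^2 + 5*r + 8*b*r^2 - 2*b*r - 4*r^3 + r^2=-4*r^3 + r^2*(8*b - 20) + r*(24 - 8*b)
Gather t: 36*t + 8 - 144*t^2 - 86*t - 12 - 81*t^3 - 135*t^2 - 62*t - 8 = -81*t^3 - 279*t^2 - 112*t - 12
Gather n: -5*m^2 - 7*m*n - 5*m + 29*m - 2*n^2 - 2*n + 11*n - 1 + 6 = -5*m^2 + 24*m - 2*n^2 + n*(9 - 7*m) + 5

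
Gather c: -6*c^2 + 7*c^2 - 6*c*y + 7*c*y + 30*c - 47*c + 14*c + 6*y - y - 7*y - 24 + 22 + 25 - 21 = c^2 + c*(y - 3) - 2*y + 2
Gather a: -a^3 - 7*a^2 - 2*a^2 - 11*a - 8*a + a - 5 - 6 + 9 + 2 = -a^3 - 9*a^2 - 18*a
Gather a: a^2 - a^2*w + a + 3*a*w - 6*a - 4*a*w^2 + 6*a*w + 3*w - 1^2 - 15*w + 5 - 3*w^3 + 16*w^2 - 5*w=a^2*(1 - w) + a*(-4*w^2 + 9*w - 5) - 3*w^3 + 16*w^2 - 17*w + 4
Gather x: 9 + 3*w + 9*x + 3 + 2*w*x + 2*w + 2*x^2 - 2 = 5*w + 2*x^2 + x*(2*w + 9) + 10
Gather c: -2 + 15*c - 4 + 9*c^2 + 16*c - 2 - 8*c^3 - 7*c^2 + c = -8*c^3 + 2*c^2 + 32*c - 8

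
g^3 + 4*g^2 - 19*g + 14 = (g - 2)*(g - 1)*(g + 7)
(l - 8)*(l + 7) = l^2 - l - 56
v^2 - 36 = (v - 6)*(v + 6)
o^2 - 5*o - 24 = (o - 8)*(o + 3)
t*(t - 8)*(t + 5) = t^3 - 3*t^2 - 40*t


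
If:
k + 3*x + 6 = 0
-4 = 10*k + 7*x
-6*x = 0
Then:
No Solution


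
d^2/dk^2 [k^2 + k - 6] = 2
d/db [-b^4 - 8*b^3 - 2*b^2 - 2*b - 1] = -4*b^3 - 24*b^2 - 4*b - 2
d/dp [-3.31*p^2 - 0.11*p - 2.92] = -6.62*p - 0.11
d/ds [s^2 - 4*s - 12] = 2*s - 4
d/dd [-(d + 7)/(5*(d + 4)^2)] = (d + 10)/(5*(d + 4)^3)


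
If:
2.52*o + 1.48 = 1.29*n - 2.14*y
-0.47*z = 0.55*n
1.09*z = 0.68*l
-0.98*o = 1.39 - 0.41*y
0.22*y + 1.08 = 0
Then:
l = 25.85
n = -13.78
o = -3.47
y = -4.91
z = 16.12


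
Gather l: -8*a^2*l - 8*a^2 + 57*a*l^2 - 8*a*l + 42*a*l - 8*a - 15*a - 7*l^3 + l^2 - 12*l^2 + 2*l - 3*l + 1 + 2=-8*a^2 - 23*a - 7*l^3 + l^2*(57*a - 11) + l*(-8*a^2 + 34*a - 1) + 3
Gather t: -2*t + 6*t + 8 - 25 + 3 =4*t - 14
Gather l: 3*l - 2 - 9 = 3*l - 11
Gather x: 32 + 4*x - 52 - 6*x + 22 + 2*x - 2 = 0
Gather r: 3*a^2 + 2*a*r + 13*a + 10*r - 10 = 3*a^2 + 13*a + r*(2*a + 10) - 10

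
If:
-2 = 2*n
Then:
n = -1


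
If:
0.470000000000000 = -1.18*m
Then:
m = -0.40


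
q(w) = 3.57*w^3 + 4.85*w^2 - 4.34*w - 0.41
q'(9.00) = 950.47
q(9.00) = 2955.91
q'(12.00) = 1654.30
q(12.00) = 6814.87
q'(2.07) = 61.63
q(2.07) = 43.05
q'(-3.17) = 72.53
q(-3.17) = -51.64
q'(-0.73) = -5.71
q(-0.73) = 3.95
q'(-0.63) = -6.20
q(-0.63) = 3.36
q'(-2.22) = 26.91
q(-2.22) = -5.93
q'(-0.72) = -5.77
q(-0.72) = 3.90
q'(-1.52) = 5.66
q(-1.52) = 4.86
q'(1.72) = 44.03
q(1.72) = 24.64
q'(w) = 10.71*w^2 + 9.7*w - 4.34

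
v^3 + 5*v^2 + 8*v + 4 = (v + 1)*(v + 2)^2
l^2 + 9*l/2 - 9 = (l - 3/2)*(l + 6)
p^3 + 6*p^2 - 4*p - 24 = (p - 2)*(p + 2)*(p + 6)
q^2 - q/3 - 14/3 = (q - 7/3)*(q + 2)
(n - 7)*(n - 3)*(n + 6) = n^3 - 4*n^2 - 39*n + 126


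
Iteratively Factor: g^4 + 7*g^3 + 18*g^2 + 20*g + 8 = (g + 2)*(g^3 + 5*g^2 + 8*g + 4) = (g + 2)^2*(g^2 + 3*g + 2) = (g + 1)*(g + 2)^2*(g + 2)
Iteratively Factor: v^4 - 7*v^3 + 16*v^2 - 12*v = (v - 2)*(v^3 - 5*v^2 + 6*v) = (v - 3)*(v - 2)*(v^2 - 2*v) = (v - 3)*(v - 2)^2*(v)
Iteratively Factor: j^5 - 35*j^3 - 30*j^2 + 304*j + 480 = (j + 3)*(j^4 - 3*j^3 - 26*j^2 + 48*j + 160) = (j - 5)*(j + 3)*(j^3 + 2*j^2 - 16*j - 32) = (j - 5)*(j + 3)*(j + 4)*(j^2 - 2*j - 8) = (j - 5)*(j + 2)*(j + 3)*(j + 4)*(j - 4)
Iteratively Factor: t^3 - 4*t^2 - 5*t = (t)*(t^2 - 4*t - 5) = t*(t + 1)*(t - 5)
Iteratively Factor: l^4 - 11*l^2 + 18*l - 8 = (l - 2)*(l^3 + 2*l^2 - 7*l + 4) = (l - 2)*(l - 1)*(l^2 + 3*l - 4) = (l - 2)*(l - 1)*(l + 4)*(l - 1)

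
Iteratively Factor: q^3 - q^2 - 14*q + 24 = (q - 3)*(q^2 + 2*q - 8) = (q - 3)*(q + 4)*(q - 2)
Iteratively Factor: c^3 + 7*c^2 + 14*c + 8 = (c + 1)*(c^2 + 6*c + 8) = (c + 1)*(c + 4)*(c + 2)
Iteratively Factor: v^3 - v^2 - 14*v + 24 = (v - 2)*(v^2 + v - 12) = (v - 2)*(v + 4)*(v - 3)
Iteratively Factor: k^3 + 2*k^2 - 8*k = (k - 2)*(k^2 + 4*k) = k*(k - 2)*(k + 4)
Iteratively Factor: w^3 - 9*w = (w + 3)*(w^2 - 3*w) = w*(w + 3)*(w - 3)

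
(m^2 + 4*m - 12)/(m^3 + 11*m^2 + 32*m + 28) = (m^2 + 4*m - 12)/(m^3 + 11*m^2 + 32*m + 28)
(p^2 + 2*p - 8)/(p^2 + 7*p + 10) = (p^2 + 2*p - 8)/(p^2 + 7*p + 10)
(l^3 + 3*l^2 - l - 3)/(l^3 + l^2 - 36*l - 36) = (l^2 + 2*l - 3)/(l^2 - 36)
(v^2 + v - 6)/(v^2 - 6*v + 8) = (v + 3)/(v - 4)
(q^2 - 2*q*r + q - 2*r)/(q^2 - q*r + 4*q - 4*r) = (q^2 - 2*q*r + q - 2*r)/(q^2 - q*r + 4*q - 4*r)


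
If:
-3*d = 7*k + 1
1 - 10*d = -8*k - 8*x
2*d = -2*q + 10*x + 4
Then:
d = 28*x/47 - 1/94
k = -12*x/47 - 13/94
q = 207*x/47 + 189/94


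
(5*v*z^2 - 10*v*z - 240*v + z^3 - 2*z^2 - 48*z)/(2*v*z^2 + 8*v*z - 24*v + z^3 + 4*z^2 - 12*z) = (5*v*z - 40*v + z^2 - 8*z)/(2*v*z - 4*v + z^2 - 2*z)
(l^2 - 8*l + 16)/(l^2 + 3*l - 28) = (l - 4)/(l + 7)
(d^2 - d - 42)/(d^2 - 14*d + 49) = (d + 6)/(d - 7)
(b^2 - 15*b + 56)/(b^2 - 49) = (b - 8)/(b + 7)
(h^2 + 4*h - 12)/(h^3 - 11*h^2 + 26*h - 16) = (h + 6)/(h^2 - 9*h + 8)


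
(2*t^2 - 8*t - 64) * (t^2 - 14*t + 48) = 2*t^4 - 36*t^3 + 144*t^2 + 512*t - 3072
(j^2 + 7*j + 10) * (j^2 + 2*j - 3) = j^4 + 9*j^3 + 21*j^2 - j - 30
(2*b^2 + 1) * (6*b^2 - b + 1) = 12*b^4 - 2*b^3 + 8*b^2 - b + 1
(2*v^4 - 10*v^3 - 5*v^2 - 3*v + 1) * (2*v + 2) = 4*v^5 - 16*v^4 - 30*v^3 - 16*v^2 - 4*v + 2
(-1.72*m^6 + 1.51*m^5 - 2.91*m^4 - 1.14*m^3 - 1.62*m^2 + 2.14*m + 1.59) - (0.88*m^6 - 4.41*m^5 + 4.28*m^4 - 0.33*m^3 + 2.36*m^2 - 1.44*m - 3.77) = -2.6*m^6 + 5.92*m^5 - 7.19*m^4 - 0.81*m^3 - 3.98*m^2 + 3.58*m + 5.36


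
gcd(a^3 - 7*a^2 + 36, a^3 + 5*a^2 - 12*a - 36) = a^2 - a - 6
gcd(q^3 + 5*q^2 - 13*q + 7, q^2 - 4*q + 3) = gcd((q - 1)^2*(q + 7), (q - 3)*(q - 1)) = q - 1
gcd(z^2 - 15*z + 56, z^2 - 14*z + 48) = z - 8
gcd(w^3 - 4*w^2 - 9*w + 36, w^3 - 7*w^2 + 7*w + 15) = w - 3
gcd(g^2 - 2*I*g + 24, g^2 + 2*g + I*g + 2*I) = 1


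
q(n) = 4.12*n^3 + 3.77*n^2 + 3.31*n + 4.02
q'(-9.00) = 936.61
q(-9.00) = -2723.88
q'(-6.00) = 403.03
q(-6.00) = -770.04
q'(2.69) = 113.03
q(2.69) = 120.40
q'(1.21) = 30.53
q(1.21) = 20.84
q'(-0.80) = 5.19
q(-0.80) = 1.68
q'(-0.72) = 4.29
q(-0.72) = 2.05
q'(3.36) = 168.18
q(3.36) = 213.99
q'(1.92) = 63.35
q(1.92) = 53.43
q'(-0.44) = 2.39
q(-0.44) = 2.94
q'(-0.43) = 2.35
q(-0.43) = 2.97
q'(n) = 12.36*n^2 + 7.54*n + 3.31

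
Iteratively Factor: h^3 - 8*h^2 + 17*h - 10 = (h - 1)*(h^2 - 7*h + 10) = (h - 2)*(h - 1)*(h - 5)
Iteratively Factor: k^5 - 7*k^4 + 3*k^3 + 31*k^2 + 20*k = (k - 5)*(k^4 - 2*k^3 - 7*k^2 - 4*k) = (k - 5)*(k + 1)*(k^3 - 3*k^2 - 4*k) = k*(k - 5)*(k + 1)*(k^2 - 3*k - 4) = k*(k - 5)*(k + 1)^2*(k - 4)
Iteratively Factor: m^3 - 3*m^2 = (m)*(m^2 - 3*m) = m*(m - 3)*(m)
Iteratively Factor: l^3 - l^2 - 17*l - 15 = (l + 3)*(l^2 - 4*l - 5) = (l + 1)*(l + 3)*(l - 5)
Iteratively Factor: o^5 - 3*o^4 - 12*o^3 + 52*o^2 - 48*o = (o + 4)*(o^4 - 7*o^3 + 16*o^2 - 12*o) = (o - 2)*(o + 4)*(o^3 - 5*o^2 + 6*o) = o*(o - 2)*(o + 4)*(o^2 - 5*o + 6) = o*(o - 3)*(o - 2)*(o + 4)*(o - 2)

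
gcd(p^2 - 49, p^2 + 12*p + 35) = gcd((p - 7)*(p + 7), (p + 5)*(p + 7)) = p + 7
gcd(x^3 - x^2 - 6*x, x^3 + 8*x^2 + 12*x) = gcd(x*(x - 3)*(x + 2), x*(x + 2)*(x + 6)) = x^2 + 2*x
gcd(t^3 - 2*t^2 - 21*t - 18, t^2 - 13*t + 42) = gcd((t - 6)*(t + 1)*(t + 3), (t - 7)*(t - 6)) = t - 6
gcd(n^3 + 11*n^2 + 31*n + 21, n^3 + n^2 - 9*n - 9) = n^2 + 4*n + 3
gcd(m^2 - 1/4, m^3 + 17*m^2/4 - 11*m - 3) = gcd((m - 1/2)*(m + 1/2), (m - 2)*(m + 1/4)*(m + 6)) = 1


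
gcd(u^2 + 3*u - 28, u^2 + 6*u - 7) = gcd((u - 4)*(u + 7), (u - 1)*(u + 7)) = u + 7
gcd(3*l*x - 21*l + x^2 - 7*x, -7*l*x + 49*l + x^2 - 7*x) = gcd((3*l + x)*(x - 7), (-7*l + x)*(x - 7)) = x - 7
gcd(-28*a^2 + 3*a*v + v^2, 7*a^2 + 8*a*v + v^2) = 7*a + v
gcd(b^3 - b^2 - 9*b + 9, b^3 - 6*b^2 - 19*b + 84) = b - 3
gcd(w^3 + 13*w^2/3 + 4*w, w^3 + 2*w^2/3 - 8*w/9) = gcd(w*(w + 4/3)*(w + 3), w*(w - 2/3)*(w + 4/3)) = w^2 + 4*w/3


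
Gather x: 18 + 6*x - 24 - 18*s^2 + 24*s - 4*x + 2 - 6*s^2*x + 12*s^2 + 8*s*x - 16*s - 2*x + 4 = -6*s^2 + 8*s + x*(-6*s^2 + 8*s)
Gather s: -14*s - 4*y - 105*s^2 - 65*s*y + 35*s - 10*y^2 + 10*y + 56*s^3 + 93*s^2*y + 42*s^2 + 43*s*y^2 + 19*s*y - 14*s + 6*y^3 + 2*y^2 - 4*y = 56*s^3 + s^2*(93*y - 63) + s*(43*y^2 - 46*y + 7) + 6*y^3 - 8*y^2 + 2*y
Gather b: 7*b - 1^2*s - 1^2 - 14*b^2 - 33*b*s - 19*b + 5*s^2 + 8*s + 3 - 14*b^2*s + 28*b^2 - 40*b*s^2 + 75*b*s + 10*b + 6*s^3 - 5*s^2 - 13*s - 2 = b^2*(14 - 14*s) + b*(-40*s^2 + 42*s - 2) + 6*s^3 - 6*s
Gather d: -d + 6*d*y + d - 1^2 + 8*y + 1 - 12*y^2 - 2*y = 6*d*y - 12*y^2 + 6*y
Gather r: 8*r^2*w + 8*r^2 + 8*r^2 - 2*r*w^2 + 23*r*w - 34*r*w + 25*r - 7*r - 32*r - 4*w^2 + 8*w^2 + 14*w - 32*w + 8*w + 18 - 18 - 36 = r^2*(8*w + 16) + r*(-2*w^2 - 11*w - 14) + 4*w^2 - 10*w - 36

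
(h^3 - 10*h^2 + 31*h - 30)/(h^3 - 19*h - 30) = (h^2 - 5*h + 6)/(h^2 + 5*h + 6)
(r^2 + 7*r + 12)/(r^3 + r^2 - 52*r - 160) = (r + 3)/(r^2 - 3*r - 40)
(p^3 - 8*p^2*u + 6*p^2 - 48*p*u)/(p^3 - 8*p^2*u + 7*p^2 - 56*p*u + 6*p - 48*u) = p/(p + 1)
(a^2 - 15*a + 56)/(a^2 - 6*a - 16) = (a - 7)/(a + 2)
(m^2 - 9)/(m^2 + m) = (m^2 - 9)/(m*(m + 1))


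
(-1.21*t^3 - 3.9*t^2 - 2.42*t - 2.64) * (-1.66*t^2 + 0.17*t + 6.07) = 2.0086*t^5 + 6.2683*t^4 - 3.9905*t^3 - 19.702*t^2 - 15.1382*t - 16.0248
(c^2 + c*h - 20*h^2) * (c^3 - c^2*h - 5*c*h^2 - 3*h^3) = c^5 - 26*c^3*h^2 + 12*c^2*h^3 + 97*c*h^4 + 60*h^5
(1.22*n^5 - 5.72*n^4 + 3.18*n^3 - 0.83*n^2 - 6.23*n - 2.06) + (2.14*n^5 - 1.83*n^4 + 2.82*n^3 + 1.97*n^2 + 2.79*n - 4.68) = 3.36*n^5 - 7.55*n^4 + 6.0*n^3 + 1.14*n^2 - 3.44*n - 6.74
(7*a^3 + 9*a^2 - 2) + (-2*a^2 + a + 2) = 7*a^3 + 7*a^2 + a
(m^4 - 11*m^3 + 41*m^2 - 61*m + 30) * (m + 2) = m^5 - 9*m^4 + 19*m^3 + 21*m^2 - 92*m + 60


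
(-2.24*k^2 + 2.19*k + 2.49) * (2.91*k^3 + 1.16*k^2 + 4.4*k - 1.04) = -6.5184*k^5 + 3.7745*k^4 - 0.069700000000001*k^3 + 14.854*k^2 + 8.6784*k - 2.5896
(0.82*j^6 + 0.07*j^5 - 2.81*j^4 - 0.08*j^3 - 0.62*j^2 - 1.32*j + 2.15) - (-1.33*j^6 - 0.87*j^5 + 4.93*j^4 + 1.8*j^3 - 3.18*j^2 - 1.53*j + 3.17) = 2.15*j^6 + 0.94*j^5 - 7.74*j^4 - 1.88*j^3 + 2.56*j^2 + 0.21*j - 1.02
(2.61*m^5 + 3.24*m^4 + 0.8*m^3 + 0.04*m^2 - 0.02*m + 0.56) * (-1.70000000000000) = -4.437*m^5 - 5.508*m^4 - 1.36*m^3 - 0.068*m^2 + 0.034*m - 0.952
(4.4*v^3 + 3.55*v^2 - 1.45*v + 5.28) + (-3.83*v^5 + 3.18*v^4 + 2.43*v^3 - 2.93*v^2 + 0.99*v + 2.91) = -3.83*v^5 + 3.18*v^4 + 6.83*v^3 + 0.62*v^2 - 0.46*v + 8.19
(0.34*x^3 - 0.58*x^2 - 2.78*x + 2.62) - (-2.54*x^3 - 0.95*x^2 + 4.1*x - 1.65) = 2.88*x^3 + 0.37*x^2 - 6.88*x + 4.27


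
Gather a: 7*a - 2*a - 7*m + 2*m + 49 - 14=5*a - 5*m + 35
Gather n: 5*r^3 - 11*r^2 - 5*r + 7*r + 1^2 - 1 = 5*r^3 - 11*r^2 + 2*r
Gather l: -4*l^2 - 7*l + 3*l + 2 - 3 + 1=-4*l^2 - 4*l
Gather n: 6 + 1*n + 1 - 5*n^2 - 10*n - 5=-5*n^2 - 9*n + 2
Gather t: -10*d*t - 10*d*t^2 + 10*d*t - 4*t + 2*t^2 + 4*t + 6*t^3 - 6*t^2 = 6*t^3 + t^2*(-10*d - 4)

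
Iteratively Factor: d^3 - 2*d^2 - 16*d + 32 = (d - 4)*(d^2 + 2*d - 8) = (d - 4)*(d - 2)*(d + 4)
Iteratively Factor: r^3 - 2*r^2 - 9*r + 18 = (r - 3)*(r^2 + r - 6) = (r - 3)*(r + 3)*(r - 2)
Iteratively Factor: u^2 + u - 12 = (u + 4)*(u - 3)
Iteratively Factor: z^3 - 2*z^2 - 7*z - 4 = (z + 1)*(z^2 - 3*z - 4) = (z + 1)^2*(z - 4)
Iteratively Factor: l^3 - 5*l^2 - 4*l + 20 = (l - 5)*(l^2 - 4) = (l - 5)*(l - 2)*(l + 2)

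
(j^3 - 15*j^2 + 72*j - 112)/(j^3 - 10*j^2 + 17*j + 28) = (j - 4)/(j + 1)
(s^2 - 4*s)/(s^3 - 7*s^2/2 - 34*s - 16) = 2*s*(4 - s)/(-2*s^3 + 7*s^2 + 68*s + 32)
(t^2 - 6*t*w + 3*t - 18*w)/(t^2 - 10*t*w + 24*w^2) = (t + 3)/(t - 4*w)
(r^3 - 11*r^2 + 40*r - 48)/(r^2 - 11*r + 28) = (r^2 - 7*r + 12)/(r - 7)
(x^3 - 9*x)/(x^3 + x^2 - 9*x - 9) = x/(x + 1)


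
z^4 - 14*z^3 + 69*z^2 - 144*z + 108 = (z - 6)*(z - 3)^2*(z - 2)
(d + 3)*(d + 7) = d^2 + 10*d + 21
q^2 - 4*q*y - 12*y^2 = (q - 6*y)*(q + 2*y)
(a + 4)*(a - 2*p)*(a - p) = a^3 - 3*a^2*p + 4*a^2 + 2*a*p^2 - 12*a*p + 8*p^2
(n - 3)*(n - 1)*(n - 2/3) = n^3 - 14*n^2/3 + 17*n/3 - 2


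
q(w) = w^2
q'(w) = 2*w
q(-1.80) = 3.24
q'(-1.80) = -3.60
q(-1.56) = 2.43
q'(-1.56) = -3.12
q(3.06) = 9.36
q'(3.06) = 6.12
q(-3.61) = 13.03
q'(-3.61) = -7.22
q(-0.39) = 0.15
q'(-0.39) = -0.78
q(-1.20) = 1.44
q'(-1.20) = -2.40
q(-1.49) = 2.22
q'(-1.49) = -2.98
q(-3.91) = 15.29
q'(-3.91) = -7.82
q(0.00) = 0.00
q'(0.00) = 0.00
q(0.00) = 0.00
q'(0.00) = 0.00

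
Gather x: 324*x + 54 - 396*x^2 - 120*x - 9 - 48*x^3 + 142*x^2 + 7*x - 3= -48*x^3 - 254*x^2 + 211*x + 42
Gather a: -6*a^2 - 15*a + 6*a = -6*a^2 - 9*a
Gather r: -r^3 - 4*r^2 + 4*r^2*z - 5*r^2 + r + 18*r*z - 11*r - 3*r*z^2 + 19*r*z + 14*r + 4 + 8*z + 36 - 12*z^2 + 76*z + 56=-r^3 + r^2*(4*z - 9) + r*(-3*z^2 + 37*z + 4) - 12*z^2 + 84*z + 96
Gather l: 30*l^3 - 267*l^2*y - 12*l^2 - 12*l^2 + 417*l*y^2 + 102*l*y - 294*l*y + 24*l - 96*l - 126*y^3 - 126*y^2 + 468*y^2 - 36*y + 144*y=30*l^3 + l^2*(-267*y - 24) + l*(417*y^2 - 192*y - 72) - 126*y^3 + 342*y^2 + 108*y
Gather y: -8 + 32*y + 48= 32*y + 40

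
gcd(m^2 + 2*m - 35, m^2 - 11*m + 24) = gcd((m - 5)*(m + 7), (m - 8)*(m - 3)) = 1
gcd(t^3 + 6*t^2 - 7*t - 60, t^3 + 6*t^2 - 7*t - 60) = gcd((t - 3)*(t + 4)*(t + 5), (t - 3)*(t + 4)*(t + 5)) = t^3 + 6*t^2 - 7*t - 60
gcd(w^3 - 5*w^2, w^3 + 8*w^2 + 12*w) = w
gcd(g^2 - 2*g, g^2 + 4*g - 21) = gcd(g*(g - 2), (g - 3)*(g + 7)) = 1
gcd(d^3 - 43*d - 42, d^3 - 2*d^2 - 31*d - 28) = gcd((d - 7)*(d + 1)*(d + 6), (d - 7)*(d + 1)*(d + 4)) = d^2 - 6*d - 7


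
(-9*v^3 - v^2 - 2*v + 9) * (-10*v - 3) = 90*v^4 + 37*v^3 + 23*v^2 - 84*v - 27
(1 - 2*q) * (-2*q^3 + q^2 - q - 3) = 4*q^4 - 4*q^3 + 3*q^2 + 5*q - 3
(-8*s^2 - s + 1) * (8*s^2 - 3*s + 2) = -64*s^4 + 16*s^3 - 5*s^2 - 5*s + 2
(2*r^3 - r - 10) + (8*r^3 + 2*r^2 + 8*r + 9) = 10*r^3 + 2*r^2 + 7*r - 1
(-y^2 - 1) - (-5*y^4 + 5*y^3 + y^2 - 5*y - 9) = 5*y^4 - 5*y^3 - 2*y^2 + 5*y + 8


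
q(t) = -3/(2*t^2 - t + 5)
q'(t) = -3*(1 - 4*t)/(2*t^2 - t + 5)^2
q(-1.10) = -0.35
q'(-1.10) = -0.22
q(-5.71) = -0.04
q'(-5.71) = -0.01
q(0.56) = -0.59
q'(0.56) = 0.14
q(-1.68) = -0.24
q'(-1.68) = -0.15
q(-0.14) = -0.58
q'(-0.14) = -0.17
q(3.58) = -0.11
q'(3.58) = 0.05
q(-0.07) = -0.59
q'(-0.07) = -0.15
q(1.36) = -0.41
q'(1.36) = 0.25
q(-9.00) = -0.02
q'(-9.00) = 0.00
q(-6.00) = -0.04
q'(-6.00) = -0.01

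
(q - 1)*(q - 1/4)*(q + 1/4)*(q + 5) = q^4 + 4*q^3 - 81*q^2/16 - q/4 + 5/16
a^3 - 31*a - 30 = (a - 6)*(a + 1)*(a + 5)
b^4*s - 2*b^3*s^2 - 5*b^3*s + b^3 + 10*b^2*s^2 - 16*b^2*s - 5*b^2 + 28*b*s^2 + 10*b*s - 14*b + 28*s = (b - 7)*(b + 2)*(b - 2*s)*(b*s + 1)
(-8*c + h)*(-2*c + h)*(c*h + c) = 16*c^3*h + 16*c^3 - 10*c^2*h^2 - 10*c^2*h + c*h^3 + c*h^2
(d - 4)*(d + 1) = d^2 - 3*d - 4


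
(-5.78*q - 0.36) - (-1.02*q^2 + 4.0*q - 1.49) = 1.02*q^2 - 9.78*q + 1.13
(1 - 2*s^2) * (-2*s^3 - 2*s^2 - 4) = 4*s^5 + 4*s^4 - 2*s^3 + 6*s^2 - 4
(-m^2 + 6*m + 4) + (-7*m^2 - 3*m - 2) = -8*m^2 + 3*m + 2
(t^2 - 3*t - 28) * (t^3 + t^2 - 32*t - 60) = t^5 - 2*t^4 - 63*t^3 + 8*t^2 + 1076*t + 1680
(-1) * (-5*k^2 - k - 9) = 5*k^2 + k + 9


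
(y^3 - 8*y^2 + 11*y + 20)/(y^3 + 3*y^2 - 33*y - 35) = (y - 4)/(y + 7)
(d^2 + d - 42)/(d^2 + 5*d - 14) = (d - 6)/(d - 2)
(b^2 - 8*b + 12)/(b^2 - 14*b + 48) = (b - 2)/(b - 8)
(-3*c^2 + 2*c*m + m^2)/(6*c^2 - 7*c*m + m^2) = (-3*c - m)/(6*c - m)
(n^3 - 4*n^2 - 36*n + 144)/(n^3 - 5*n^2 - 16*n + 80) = (n^2 - 36)/(n^2 - n - 20)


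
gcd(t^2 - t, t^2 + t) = t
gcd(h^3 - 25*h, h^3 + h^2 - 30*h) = h^2 - 5*h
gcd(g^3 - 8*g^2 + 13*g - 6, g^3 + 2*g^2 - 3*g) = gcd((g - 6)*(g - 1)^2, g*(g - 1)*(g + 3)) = g - 1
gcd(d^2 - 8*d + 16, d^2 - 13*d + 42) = 1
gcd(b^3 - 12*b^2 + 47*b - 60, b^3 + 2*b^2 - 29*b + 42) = b - 3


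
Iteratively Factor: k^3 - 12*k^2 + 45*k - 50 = (k - 5)*(k^2 - 7*k + 10) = (k - 5)*(k - 2)*(k - 5)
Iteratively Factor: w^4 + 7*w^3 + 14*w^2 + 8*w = (w)*(w^3 + 7*w^2 + 14*w + 8) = w*(w + 2)*(w^2 + 5*w + 4) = w*(w + 2)*(w + 4)*(w + 1)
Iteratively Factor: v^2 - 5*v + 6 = (v - 3)*(v - 2)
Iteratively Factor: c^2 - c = (c - 1)*(c)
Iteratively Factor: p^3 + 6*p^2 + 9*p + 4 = (p + 4)*(p^2 + 2*p + 1) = (p + 1)*(p + 4)*(p + 1)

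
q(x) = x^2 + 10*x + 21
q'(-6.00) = -2.00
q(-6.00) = -3.00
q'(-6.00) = -2.00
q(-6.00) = -3.00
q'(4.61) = 19.22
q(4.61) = 88.35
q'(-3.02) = 3.96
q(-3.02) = -0.08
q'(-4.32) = 1.36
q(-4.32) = -3.54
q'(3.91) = 17.82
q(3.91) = 75.39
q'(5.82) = 21.64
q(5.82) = 113.07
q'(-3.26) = 3.48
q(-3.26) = -0.97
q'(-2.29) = 5.42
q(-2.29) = 3.34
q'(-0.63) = 8.74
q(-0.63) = 15.10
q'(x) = 2*x + 10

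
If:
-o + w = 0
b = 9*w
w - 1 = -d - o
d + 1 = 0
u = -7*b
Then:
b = 9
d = -1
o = 1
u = -63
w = 1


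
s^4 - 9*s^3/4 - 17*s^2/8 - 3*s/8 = s*(s - 3)*(s + 1/4)*(s + 1/2)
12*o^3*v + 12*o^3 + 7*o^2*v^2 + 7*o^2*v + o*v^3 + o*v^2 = (3*o + v)*(4*o + v)*(o*v + o)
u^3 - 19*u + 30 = (u - 3)*(u - 2)*(u + 5)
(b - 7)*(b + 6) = b^2 - b - 42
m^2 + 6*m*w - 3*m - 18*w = (m - 3)*(m + 6*w)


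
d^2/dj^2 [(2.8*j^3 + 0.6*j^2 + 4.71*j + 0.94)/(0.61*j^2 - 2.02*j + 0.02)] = (27.765742*j^3 + 1.376004*j^2 - 7.28766000000001*j + 8.029264)/(0.226981*j^6 - 2.254926*j^5 + 7.489458*j^4 - 8.390272*j^3 + 0.245556*j^2 - 0.002424*j + 8.0e-6)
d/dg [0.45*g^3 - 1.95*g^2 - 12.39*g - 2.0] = 1.35*g^2 - 3.9*g - 12.39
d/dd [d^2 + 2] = 2*d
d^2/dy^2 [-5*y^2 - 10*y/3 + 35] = -10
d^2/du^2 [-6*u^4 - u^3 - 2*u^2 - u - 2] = -72*u^2 - 6*u - 4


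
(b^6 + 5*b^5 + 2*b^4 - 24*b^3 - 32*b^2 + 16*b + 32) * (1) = b^6 + 5*b^5 + 2*b^4 - 24*b^3 - 32*b^2 + 16*b + 32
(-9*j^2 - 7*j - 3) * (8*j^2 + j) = -72*j^4 - 65*j^3 - 31*j^2 - 3*j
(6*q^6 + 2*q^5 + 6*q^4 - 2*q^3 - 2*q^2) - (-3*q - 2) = 6*q^6 + 2*q^5 + 6*q^4 - 2*q^3 - 2*q^2 + 3*q + 2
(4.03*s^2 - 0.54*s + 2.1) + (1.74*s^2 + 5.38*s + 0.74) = 5.77*s^2 + 4.84*s + 2.84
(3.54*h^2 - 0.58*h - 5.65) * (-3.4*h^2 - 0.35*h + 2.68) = -12.036*h^4 + 0.733*h^3 + 28.9002*h^2 + 0.4231*h - 15.142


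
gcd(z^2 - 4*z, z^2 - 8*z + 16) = z - 4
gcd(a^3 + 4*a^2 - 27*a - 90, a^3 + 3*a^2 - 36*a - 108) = a^2 + 9*a + 18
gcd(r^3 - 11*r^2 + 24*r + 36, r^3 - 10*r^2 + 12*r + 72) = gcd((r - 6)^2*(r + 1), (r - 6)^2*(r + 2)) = r^2 - 12*r + 36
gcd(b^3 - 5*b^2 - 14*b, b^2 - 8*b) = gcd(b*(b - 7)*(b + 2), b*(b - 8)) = b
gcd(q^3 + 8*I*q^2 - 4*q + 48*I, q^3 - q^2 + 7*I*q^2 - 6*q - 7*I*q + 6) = q + 6*I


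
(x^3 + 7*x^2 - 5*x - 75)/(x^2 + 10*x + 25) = x - 3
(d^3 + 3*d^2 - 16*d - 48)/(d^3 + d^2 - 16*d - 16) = (d + 3)/(d + 1)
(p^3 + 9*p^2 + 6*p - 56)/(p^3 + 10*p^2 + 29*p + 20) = (p^2 + 5*p - 14)/(p^2 + 6*p + 5)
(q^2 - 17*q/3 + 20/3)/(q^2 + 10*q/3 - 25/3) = (q - 4)/(q + 5)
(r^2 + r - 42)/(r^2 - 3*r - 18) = (r + 7)/(r + 3)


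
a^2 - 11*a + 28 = (a - 7)*(a - 4)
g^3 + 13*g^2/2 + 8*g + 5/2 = (g + 1/2)*(g + 1)*(g + 5)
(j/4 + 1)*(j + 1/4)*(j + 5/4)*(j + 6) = j^4/4 + 23*j^3/8 + 629*j^2/64 + 313*j/32 + 15/8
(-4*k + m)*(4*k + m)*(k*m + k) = -16*k^3*m - 16*k^3 + k*m^3 + k*m^2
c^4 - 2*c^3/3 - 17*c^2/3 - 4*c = c*(c - 3)*(c + 1)*(c + 4/3)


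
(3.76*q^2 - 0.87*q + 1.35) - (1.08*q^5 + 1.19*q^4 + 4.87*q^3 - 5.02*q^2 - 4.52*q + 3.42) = -1.08*q^5 - 1.19*q^4 - 4.87*q^3 + 8.78*q^2 + 3.65*q - 2.07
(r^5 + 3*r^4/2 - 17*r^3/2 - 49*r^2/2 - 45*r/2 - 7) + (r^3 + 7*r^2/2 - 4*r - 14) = r^5 + 3*r^4/2 - 15*r^3/2 - 21*r^2 - 53*r/2 - 21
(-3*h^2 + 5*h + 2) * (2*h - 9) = -6*h^3 + 37*h^2 - 41*h - 18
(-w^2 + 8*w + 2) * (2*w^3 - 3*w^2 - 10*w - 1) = -2*w^5 + 19*w^4 - 10*w^3 - 85*w^2 - 28*w - 2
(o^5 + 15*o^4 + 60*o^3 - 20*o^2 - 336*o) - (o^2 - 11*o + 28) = o^5 + 15*o^4 + 60*o^3 - 21*o^2 - 325*o - 28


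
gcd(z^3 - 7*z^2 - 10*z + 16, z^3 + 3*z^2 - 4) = z^2 + z - 2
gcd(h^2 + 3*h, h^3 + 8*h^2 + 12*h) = h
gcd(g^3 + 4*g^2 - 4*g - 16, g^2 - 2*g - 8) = g + 2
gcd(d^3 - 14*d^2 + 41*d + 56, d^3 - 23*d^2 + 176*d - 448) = d^2 - 15*d + 56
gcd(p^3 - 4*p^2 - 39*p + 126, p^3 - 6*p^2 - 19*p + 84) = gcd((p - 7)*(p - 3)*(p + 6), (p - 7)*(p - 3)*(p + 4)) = p^2 - 10*p + 21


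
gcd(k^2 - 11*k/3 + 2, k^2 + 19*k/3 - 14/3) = k - 2/3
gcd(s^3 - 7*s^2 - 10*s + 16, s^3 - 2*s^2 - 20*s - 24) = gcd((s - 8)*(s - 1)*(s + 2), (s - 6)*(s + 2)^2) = s + 2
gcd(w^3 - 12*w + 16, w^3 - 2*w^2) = w - 2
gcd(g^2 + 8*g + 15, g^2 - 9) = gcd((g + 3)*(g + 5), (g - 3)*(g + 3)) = g + 3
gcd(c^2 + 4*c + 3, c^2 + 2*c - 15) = 1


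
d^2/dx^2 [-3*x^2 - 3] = -6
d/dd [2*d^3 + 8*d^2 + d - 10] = 6*d^2 + 16*d + 1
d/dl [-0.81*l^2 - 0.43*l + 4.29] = -1.62*l - 0.43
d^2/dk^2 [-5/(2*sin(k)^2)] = 5*(2*sin(k)^2 - 3)/sin(k)^4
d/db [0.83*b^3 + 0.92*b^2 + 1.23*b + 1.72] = 2.49*b^2 + 1.84*b + 1.23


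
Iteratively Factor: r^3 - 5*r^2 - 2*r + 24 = (r - 3)*(r^2 - 2*r - 8) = (r - 3)*(r + 2)*(r - 4)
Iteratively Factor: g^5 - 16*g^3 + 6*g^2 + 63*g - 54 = (g + 3)*(g^4 - 3*g^3 - 7*g^2 + 27*g - 18) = (g + 3)^2*(g^3 - 6*g^2 + 11*g - 6) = (g - 1)*(g + 3)^2*(g^2 - 5*g + 6) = (g - 3)*(g - 1)*(g + 3)^2*(g - 2)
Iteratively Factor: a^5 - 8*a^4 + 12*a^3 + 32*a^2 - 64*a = (a - 4)*(a^4 - 4*a^3 - 4*a^2 + 16*a) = a*(a - 4)*(a^3 - 4*a^2 - 4*a + 16) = a*(a - 4)*(a - 2)*(a^2 - 2*a - 8) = a*(a - 4)^2*(a - 2)*(a + 2)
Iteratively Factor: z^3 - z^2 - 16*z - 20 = (z + 2)*(z^2 - 3*z - 10) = (z + 2)^2*(z - 5)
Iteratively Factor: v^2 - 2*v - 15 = (v - 5)*(v + 3)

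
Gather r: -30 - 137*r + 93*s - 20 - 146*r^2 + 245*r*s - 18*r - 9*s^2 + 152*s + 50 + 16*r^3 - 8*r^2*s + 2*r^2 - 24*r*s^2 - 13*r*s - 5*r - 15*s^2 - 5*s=16*r^3 + r^2*(-8*s - 144) + r*(-24*s^2 + 232*s - 160) - 24*s^2 + 240*s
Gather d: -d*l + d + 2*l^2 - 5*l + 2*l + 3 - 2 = d*(1 - l) + 2*l^2 - 3*l + 1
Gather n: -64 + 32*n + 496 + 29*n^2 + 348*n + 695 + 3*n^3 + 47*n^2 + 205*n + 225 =3*n^3 + 76*n^2 + 585*n + 1352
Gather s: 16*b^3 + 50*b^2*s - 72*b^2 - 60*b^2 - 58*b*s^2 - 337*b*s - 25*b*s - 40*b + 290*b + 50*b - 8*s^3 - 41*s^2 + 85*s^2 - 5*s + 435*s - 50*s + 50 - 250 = 16*b^3 - 132*b^2 + 300*b - 8*s^3 + s^2*(44 - 58*b) + s*(50*b^2 - 362*b + 380) - 200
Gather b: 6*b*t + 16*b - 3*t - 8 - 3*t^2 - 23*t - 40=b*(6*t + 16) - 3*t^2 - 26*t - 48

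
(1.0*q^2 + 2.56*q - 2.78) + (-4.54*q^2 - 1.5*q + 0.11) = -3.54*q^2 + 1.06*q - 2.67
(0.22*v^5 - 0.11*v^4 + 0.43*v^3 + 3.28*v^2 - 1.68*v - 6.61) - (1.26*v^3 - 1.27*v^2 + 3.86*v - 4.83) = 0.22*v^5 - 0.11*v^4 - 0.83*v^3 + 4.55*v^2 - 5.54*v - 1.78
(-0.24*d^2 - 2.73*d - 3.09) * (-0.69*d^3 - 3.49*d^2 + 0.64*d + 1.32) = 0.1656*d^5 + 2.7213*d^4 + 11.5062*d^3 + 8.7201*d^2 - 5.5812*d - 4.0788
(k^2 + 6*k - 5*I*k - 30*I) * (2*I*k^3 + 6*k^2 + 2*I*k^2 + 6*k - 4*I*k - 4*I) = 2*I*k^5 + 16*k^4 + 14*I*k^4 + 112*k^3 - 22*I*k^3 + 76*k^2 - 238*I*k^2 - 140*k - 204*I*k - 120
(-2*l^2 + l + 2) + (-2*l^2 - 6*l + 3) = -4*l^2 - 5*l + 5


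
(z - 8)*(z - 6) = z^2 - 14*z + 48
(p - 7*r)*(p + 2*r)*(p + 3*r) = p^3 - 2*p^2*r - 29*p*r^2 - 42*r^3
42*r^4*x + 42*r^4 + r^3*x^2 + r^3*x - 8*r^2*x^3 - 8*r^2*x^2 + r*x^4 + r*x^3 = (-7*r + x)*(-3*r + x)*(2*r + x)*(r*x + r)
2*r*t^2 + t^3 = t^2*(2*r + t)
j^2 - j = j*(j - 1)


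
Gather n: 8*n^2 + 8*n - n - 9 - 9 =8*n^2 + 7*n - 18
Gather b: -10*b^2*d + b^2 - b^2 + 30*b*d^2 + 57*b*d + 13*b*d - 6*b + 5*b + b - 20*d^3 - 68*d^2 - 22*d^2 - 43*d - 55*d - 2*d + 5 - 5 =-10*b^2*d + b*(30*d^2 + 70*d) - 20*d^3 - 90*d^2 - 100*d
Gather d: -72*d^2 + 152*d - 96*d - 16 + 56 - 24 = -72*d^2 + 56*d + 16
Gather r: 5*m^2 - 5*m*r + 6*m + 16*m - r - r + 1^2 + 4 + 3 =5*m^2 + 22*m + r*(-5*m - 2) + 8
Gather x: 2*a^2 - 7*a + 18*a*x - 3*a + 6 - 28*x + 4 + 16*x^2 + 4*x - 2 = 2*a^2 - 10*a + 16*x^2 + x*(18*a - 24) + 8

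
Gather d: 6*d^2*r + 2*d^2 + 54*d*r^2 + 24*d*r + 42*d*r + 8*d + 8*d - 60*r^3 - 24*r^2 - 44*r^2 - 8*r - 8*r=d^2*(6*r + 2) + d*(54*r^2 + 66*r + 16) - 60*r^3 - 68*r^2 - 16*r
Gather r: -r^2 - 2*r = -r^2 - 2*r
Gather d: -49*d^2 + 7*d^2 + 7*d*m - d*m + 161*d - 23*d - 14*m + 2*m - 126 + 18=-42*d^2 + d*(6*m + 138) - 12*m - 108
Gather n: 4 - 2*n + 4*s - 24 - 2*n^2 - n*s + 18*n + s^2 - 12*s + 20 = -2*n^2 + n*(16 - s) + s^2 - 8*s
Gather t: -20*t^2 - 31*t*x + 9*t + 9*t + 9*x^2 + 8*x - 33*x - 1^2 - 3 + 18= -20*t^2 + t*(18 - 31*x) + 9*x^2 - 25*x + 14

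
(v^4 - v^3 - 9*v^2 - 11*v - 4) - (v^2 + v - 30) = v^4 - v^3 - 10*v^2 - 12*v + 26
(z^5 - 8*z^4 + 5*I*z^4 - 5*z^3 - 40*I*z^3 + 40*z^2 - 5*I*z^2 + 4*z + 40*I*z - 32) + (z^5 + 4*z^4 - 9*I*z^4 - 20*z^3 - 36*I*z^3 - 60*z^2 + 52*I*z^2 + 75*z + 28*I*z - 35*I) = 2*z^5 - 4*z^4 - 4*I*z^4 - 25*z^3 - 76*I*z^3 - 20*z^2 + 47*I*z^2 + 79*z + 68*I*z - 32 - 35*I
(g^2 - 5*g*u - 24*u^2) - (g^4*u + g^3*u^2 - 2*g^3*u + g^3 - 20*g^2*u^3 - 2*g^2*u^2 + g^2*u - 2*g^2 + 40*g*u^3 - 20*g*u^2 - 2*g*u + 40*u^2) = -g^4*u - g^3*u^2 + 2*g^3*u - g^3 + 20*g^2*u^3 + 2*g^2*u^2 - g^2*u + 3*g^2 - 40*g*u^3 + 20*g*u^2 - 3*g*u - 64*u^2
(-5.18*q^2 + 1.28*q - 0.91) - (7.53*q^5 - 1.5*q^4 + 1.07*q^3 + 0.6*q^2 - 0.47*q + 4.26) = -7.53*q^5 + 1.5*q^4 - 1.07*q^3 - 5.78*q^2 + 1.75*q - 5.17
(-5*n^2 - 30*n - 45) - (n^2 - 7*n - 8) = -6*n^2 - 23*n - 37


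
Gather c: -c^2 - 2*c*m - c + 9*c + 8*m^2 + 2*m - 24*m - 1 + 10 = -c^2 + c*(8 - 2*m) + 8*m^2 - 22*m + 9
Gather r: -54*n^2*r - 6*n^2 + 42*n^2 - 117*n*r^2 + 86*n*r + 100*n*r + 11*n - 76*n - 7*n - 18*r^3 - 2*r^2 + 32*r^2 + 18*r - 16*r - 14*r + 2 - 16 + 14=36*n^2 - 72*n - 18*r^3 + r^2*(30 - 117*n) + r*(-54*n^2 + 186*n - 12)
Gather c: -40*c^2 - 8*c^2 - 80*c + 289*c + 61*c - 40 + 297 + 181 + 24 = -48*c^2 + 270*c + 462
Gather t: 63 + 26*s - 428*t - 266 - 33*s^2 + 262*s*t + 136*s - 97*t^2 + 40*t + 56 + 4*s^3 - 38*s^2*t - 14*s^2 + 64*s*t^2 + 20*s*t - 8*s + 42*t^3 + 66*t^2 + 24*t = 4*s^3 - 47*s^2 + 154*s + 42*t^3 + t^2*(64*s - 31) + t*(-38*s^2 + 282*s - 364) - 147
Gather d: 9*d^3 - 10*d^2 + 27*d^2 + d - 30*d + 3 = 9*d^3 + 17*d^2 - 29*d + 3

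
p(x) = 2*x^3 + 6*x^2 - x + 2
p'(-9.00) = 377.00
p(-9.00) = -961.00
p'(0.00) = -1.00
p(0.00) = 2.00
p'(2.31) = 58.74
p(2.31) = 56.36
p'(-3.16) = 20.99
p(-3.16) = 1.96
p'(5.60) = 254.36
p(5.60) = 535.79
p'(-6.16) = 152.75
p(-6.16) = -231.66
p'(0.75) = 11.38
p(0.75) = 5.47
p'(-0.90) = -6.94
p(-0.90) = 6.30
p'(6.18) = 302.31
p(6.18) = 697.03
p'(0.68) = 9.93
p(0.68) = 4.72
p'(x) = 6*x^2 + 12*x - 1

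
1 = 1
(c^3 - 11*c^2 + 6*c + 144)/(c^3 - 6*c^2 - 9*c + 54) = (c - 8)/(c - 3)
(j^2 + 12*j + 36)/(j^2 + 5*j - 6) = (j + 6)/(j - 1)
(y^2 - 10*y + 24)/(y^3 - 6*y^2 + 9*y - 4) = (y - 6)/(y^2 - 2*y + 1)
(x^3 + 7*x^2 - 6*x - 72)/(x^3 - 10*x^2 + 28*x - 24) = (x^3 + 7*x^2 - 6*x - 72)/(x^3 - 10*x^2 + 28*x - 24)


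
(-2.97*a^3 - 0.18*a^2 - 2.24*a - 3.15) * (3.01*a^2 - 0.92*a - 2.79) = -8.9397*a^5 + 2.1906*a^4 + 1.7095*a^3 - 6.9185*a^2 + 9.1476*a + 8.7885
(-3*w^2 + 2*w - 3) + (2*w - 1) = -3*w^2 + 4*w - 4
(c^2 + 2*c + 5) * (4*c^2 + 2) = 4*c^4 + 8*c^3 + 22*c^2 + 4*c + 10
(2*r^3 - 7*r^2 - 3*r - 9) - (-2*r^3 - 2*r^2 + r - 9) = 4*r^3 - 5*r^2 - 4*r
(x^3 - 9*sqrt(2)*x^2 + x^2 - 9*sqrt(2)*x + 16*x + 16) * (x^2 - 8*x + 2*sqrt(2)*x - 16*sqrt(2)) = x^5 - 7*sqrt(2)*x^4 - 7*x^4 - 28*x^3 + 49*sqrt(2)*x^3 + 88*sqrt(2)*x^2 + 140*x^2 - 224*sqrt(2)*x + 160*x - 256*sqrt(2)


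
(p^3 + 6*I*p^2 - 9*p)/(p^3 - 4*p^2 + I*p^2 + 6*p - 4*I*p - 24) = p*(p + 3*I)/(p^2 - 2*p*(2 + I) + 8*I)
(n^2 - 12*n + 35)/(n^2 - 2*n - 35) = (n - 5)/(n + 5)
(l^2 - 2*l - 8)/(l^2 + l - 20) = (l + 2)/(l + 5)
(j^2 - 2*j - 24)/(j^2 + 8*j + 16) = (j - 6)/(j + 4)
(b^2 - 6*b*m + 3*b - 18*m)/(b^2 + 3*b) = (b - 6*m)/b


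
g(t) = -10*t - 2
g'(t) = -10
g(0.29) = -4.90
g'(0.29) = -10.00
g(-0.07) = -1.30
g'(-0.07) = -10.00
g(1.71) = -19.10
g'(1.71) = -10.00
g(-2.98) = 27.80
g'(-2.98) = -10.00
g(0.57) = -7.70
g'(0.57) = -10.00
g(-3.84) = 36.40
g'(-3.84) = -10.00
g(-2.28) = 20.80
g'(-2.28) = -10.00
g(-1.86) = 16.60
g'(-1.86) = -10.00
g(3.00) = -32.00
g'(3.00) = -10.00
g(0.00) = -2.00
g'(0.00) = -10.00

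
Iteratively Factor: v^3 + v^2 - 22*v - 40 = (v - 5)*(v^2 + 6*v + 8) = (v - 5)*(v + 2)*(v + 4)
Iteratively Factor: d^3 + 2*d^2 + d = (d)*(d^2 + 2*d + 1) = d*(d + 1)*(d + 1)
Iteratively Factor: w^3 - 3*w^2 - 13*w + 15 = (w - 5)*(w^2 + 2*w - 3) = (w - 5)*(w + 3)*(w - 1)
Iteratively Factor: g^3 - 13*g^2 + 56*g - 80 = (g - 5)*(g^2 - 8*g + 16) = (g - 5)*(g - 4)*(g - 4)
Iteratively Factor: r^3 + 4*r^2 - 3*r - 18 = (r - 2)*(r^2 + 6*r + 9) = (r - 2)*(r + 3)*(r + 3)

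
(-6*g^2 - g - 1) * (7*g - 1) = -42*g^3 - g^2 - 6*g + 1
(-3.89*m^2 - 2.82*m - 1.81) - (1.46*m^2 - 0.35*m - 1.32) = -5.35*m^2 - 2.47*m - 0.49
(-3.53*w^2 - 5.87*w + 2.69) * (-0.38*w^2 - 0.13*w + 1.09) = 1.3414*w^4 + 2.6895*w^3 - 4.1068*w^2 - 6.748*w + 2.9321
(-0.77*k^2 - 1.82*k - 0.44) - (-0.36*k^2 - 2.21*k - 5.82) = -0.41*k^2 + 0.39*k + 5.38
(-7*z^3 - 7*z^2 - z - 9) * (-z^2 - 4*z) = 7*z^5 + 35*z^4 + 29*z^3 + 13*z^2 + 36*z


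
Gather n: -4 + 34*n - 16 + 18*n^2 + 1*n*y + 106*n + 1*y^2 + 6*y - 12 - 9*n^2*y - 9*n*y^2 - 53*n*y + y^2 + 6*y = n^2*(18 - 9*y) + n*(-9*y^2 - 52*y + 140) + 2*y^2 + 12*y - 32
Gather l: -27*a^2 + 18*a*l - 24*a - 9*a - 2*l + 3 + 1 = -27*a^2 - 33*a + l*(18*a - 2) + 4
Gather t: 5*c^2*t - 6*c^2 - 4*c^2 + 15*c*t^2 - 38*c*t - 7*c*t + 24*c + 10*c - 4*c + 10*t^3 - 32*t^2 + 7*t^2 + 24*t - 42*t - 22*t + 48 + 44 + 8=-10*c^2 + 30*c + 10*t^3 + t^2*(15*c - 25) + t*(5*c^2 - 45*c - 40) + 100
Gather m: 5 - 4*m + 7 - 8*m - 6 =6 - 12*m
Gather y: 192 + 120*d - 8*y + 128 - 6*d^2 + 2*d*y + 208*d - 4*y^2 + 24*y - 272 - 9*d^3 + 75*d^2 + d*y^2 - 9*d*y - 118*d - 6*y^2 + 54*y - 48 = -9*d^3 + 69*d^2 + 210*d + y^2*(d - 10) + y*(70 - 7*d)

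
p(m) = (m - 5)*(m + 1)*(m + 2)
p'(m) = (m - 5)*(m + 1) + (m - 5)*(m + 2) + (m + 1)*(m + 2)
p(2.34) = -38.56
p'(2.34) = -5.93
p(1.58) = -31.59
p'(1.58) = -11.83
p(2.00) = -36.00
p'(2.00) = -9.00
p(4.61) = -14.46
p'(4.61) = 32.32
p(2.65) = -39.89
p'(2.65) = -2.53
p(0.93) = -23.02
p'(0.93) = -14.13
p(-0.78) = -1.55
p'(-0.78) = -8.05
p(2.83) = -40.14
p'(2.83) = -0.29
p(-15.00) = -3640.00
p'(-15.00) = 722.00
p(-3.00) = -16.00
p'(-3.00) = 26.00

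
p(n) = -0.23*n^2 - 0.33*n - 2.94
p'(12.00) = -5.85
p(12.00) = -40.02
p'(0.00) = -0.33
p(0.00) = -2.94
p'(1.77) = -1.14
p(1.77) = -4.24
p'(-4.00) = 1.51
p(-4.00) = -5.30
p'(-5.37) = 2.14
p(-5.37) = -7.80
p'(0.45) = -0.54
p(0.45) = -3.14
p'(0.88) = -0.73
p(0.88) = -3.41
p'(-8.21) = 3.45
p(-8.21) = -15.73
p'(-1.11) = 0.18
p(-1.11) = -2.86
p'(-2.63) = 0.88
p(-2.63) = -3.66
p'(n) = -0.46*n - 0.33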